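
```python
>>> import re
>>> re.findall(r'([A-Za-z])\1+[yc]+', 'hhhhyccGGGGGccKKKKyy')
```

['h', 'G', 'K']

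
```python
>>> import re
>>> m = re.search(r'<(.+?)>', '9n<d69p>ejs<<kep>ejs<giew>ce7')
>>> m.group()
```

'<d69p>'

`re.search` tries every starting position until one works.
The match spans [2:8] → '<d69p>'.
Captured: group 1 = 'd69p'.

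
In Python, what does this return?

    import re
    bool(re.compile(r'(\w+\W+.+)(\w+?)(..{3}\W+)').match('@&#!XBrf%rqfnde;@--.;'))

False

The pattern matches one or more of a word character, then one or more of a non-word character, then one or more of any character (captured); then one or more of a word character (lazy) (captured); then any character, then exactly 3 of any character, then one or more of a non-word character (captured).
With `match`, the pattern is implicitly anchored at the beginning.
Here the pattern fails at index 0, so the call returns None, and `bool(None)` is False.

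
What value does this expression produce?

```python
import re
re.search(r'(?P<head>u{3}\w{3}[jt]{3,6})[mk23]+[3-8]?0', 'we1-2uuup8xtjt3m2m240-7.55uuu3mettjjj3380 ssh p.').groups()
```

The match spans [5:21] → 'uuup8xtjt3m2m240'.
Captured: group 1 = 'uuup8xtjt'.

('uuup8xtjt',)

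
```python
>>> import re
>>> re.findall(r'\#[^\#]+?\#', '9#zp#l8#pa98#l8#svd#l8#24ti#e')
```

Scanning left to right: at [1:5] → '#zp#'; at [7:13] → '#pa98#'; at [15:20] → '#svd#'; at [22:28] → '#24ti#'.
With no groups in the pattern, `findall` gives back each whole match — 4 here.

['#zp#', '#pa98#', '#svd#', '#24ti#']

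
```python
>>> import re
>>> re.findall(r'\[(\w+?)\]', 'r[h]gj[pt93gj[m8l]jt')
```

['h', 'm8l']

Matches: at [1:4] match '[h]', group 1 = 'h'; at [13:18] match '[m8l]', group 1 = 'm8l'.
With a single group, `findall` returns only what that group captured — 2 items.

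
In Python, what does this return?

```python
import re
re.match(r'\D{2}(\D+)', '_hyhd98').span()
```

(0, 5)

The pattern matches exactly 2 of a non-digit; then one or more of a non-digit (captured).
`re.match` only tries the pattern at the start of the string.
The match spans [0:5] → '_hyhd'.
Captured: group 1 = 'yhd'.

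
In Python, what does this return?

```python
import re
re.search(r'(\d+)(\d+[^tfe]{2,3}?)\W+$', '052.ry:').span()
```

This matches one or more of a digit (captured); then one or more of a digit, then 2 to 3 of any character except [tfe] (lazy) (captured); then one or more of a non-word character; then anchored at the end.
The match spans [0:7] → '052.ry:'.

(0, 7)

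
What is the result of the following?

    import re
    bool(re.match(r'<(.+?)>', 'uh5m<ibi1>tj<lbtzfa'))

False

`re.match` won't scan ahead — the pattern has to work from the very first character.
Here the string doesn't start with a match, so the call returns None, and `bool(None)` is False.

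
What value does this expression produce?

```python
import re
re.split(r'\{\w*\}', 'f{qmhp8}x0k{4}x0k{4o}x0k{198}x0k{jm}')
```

['f', 'x0k', 'x0k', 'x0k', 'x0k', '']

Matches to split on: at [1:8] → '{qmhp8}'; at [11:14] → '{4}'; at [17:21] → '{4o}'; at [24:29] → '{198}'; at [32:36] → '{jm}'.
Each match becomes a cut point; 6 segments remain.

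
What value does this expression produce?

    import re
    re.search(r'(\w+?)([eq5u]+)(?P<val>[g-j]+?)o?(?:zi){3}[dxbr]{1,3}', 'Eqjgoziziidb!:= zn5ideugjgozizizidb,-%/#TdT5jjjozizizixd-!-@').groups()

('zn5id', 'eu', 'gjg')

The match spans [16:35] → 'zn5ideugjgozizizidb'.
Captured: group 1 = 'zn5id', group 2 = 'eu', group 3 = 'gjg'.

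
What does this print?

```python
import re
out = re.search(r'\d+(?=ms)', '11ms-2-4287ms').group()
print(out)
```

The `(?=…)`/`(?<=…)` assertion just peeks at neighbouring text; it doesn't advance the match position.
Unlike `match`, `search` isn't anchored — it looks for the pattern anywhere in the string.
The match spans [0:2] → '11'.

11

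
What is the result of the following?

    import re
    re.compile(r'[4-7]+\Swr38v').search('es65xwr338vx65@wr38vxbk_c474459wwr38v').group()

'65@wr38v'

The match spans [12:20] → '65@wr38v'.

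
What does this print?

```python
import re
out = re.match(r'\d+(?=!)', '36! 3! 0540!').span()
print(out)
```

`match` is anchored at position 0; if the pattern doesn't fit there, it returns None.
The match spans [0:2] → '36'.

(0, 2)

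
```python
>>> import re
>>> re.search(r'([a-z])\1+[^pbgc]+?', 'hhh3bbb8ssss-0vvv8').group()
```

'hhh3'

The backreference `\1` re-matches whatever the first group consumed, character for character.
The match spans [0:4] → 'hhh3'.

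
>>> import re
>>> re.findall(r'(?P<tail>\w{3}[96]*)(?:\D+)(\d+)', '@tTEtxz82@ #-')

Pattern: exactly 3 of a word character, then zero or more of one of [96] (captured as 'tail'); then one or more of a non-digit (non-capturing group); then one or more of a digit (captured).
Matches: at [1:9] match 'tTEtxz82', groups = ('tTE', '82').
`findall` packs the 2 group values into a tuple for every match.

[('tTE', '82')]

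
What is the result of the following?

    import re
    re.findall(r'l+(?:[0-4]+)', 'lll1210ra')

['lll1210']

No capturing groups, so `findall` returns the 1 full match string.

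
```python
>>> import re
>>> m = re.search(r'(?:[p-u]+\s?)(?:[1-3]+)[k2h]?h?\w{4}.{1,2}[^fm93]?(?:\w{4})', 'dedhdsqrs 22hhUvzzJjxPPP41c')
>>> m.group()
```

'sqrs 22hhUvzzJjxPPP4'

Pattern: one or more of a character in [p-u], then optionally whitespace (non-capturing group); then one or more of a character in [1-3] (non-capturing group); then optionally one of [k2h], then optionally the literal 'h'; then exactly 4 of a word character, then 1 to 2 of any character, then optionally any character except [fm93]; then exactly 4 of a word character (non-capturing group).
The match spans [5:25] → 'sqrs 22hhUvzzJjxPPP4'.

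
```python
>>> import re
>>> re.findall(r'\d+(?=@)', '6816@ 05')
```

The positive lookaround only admits positions where the adjacent text matches; those characters stay outside the span.
Scanning left to right: at [0:4] → '6816'.
`findall` yields the raw match text (1 of them) because the pattern has no groups.

['6816']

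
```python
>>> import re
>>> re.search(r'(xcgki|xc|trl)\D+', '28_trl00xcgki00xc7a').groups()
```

('xc',)

The match spans [8:13] → 'xcgki'.
Captured: group 1 = 'xc'.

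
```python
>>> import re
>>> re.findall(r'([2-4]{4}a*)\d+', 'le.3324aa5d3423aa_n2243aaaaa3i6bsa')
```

Pattern: exactly 4 of a character in [2-4], then zero or more of a literal 'a' (captured); then one or more of a digit.
Walking the string: at [3:10] match '3324aa5', group 1 = '3324aa'; at [19:29] match '2243aaaaa3', group 1 = '2243aaaaa'.
`findall` collects group 1 from each match (2 total).

['3324aa', '2243aaaaa']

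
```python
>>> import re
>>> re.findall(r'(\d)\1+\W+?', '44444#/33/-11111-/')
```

['4', '3', '1']

After group 1 captures some text, `\1` only succeeds where that same text appears again.
Matches: at [0:6] match '44444#', group 1 = '4'; at [7:10] match '33/', group 1 = '3'; at [11:17] match '11111-', group 1 = '1'.
With a single group, `findall` returns only what that group captured — 3 items.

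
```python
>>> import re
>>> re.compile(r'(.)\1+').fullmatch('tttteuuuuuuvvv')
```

None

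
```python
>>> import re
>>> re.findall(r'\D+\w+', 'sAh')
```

['sAh']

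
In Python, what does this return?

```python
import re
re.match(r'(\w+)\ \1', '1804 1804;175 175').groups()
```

('1804',)

A backreference is literal: `\1` must see the identical characters the first group matched.
`re.match` won't scan ahead — the pattern has to work from the very first character.
The match spans [0:9] → '1804 1804'.
Captured: group 1 = '1804'.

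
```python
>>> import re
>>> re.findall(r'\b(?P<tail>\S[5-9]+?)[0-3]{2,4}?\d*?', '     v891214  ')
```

The pattern matches a word boundary (`\b`, zero-width); then a non-whitespace character, then one or more of a character in [5-9] (lazy) (captured as 'tail'); then 2 to 4 of a character in [0-3] (lazy), then zero or more of a digit (lazy).
Because there's exactly one group, `findall` drops the full match and keeps group 1 from the one hit.

['v89']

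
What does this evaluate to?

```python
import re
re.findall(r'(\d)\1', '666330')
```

`\1` is not a pattern — it's the concrete string captured by group 1, re-applied verbatim.
One capturing group, so `findall` returns just the captured substring from each match — 2 in all.

['6', '3']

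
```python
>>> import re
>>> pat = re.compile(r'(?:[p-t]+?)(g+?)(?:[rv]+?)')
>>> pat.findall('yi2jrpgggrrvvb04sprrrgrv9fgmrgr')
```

['ggg', 'g', 'g']

Because there's exactly one group, `findall` drops the full match and keeps group 1 from each hit.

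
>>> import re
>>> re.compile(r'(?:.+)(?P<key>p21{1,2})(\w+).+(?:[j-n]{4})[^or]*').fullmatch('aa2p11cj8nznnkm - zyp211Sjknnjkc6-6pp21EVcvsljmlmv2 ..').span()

`re.fullmatch` requires the pattern to consume the entire string.
The match spans [0:54] → 'aa2p11cj8nznnkm - zyp211Sjknnjkc6-6pp21EVcvsljmlmv2 ..'.

(0, 54)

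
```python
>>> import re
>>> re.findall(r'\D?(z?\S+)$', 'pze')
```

Pattern: optionally a non-digit; then optionally a literal 'z', then one or more of a non-whitespace character (captured); then anchored at the end.
Because there's exactly one group, `findall` drops the full match and keeps group 1 from the one hit.

['ze']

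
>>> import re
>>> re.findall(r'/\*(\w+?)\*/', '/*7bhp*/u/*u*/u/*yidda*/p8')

['7bhp', 'u', 'yidda']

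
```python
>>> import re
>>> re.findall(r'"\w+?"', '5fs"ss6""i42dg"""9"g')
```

['"ss6"', '"i42dg"', '"9"']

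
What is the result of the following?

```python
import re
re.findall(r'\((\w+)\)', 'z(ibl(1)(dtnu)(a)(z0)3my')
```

['1', 'dtnu', 'a', 'z0']

`findall` collects group 1 from each match (4 total).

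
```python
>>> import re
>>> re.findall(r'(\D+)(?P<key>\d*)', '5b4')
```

[('b', '4')]

This matches one or more of a non-digit (captured); then zero or more of a digit (captured as 'key').
Matches: at [1:3] match 'b4', groups = ('b', '4').
Multiple groups make `findall` return tuples — one 2-tuple for the one match.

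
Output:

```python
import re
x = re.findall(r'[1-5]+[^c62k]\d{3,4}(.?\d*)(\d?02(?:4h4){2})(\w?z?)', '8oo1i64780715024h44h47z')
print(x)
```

This matches one or more of a character in [1-5], then any character except [c62k], then 3 to 4 of a digit; then optionally any character, then zero or more of a digit (captured); then optionally a digit, then the literal '02', then the literal '4h4' repeated 2 times (captured); then optionally a word character, then optionally a literal 'z' (captured).
With 3 capturing groups, `findall` returns a 3-tuple per match.

[('0715', '024h44h4', '7z')]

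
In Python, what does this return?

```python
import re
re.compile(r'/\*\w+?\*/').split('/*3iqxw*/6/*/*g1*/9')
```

['', '6/*', '9']

Matches to split on: at [0:9] → '/*3iqxw*/'; at [12:18] → '/*g1*/'.
Splitting on the pattern gives 3 pieces.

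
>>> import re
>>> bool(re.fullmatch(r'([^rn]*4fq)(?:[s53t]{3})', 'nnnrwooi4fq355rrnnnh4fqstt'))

False

This matches zero or more of any character except [rn], then the literal '4fq' (captured); then exactly 3 of one of [s53t] (non-capturing group).
For `fullmatch`, every character of the input must be accounted for by the pattern.
Here the string isn't matched end-to-end, so the call returns None, and `bool(None)` is False.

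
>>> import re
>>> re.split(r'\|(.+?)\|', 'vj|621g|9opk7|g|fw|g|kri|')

['vj', '621g', '9opk7', 'g', 'fw', 'g', 'kri|']

`re.split` interleaves the captured-group text with the surrounding fragments.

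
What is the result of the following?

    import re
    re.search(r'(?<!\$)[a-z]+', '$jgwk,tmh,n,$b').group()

`(?!…)`/`(?<!…)` only lets a position through if the neighbouring text does NOT match; no characters are consumed.
The match spans [2:5] → 'gwk'.

'gwk'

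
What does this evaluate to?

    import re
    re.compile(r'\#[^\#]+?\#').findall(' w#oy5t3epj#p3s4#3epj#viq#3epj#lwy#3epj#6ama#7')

Scanning left to right: at [2:12] → '#oy5t3epj#'; at [16:22] → '#3epj#'; at [25:31] → '#3epj#'; at [34:40] → '#3epj#'.
With no groups in the pattern, `findall` gives back each whole match — 4 here.

['#oy5t3epj#', '#3epj#', '#3epj#', '#3epj#']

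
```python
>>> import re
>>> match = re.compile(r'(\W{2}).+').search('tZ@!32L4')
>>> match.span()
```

This matches exactly 2 of a non-word character (captured); then one or more of any character.
The match spans [2:8] → '@!32L4'.

(2, 8)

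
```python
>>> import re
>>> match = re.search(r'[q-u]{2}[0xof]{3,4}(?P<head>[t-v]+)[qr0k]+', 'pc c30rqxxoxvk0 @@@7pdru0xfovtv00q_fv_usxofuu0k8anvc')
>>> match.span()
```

(6, 15)

This matches exactly 2 of a character in [q-u], then 3 to 4 of one of [0xof]; then one or more of a character in [t-v] (captured as 'head'); then one or more of one of [qr0k].
`re.search` tries every starting position until one works.
The match spans [6:15] → 'rqxxoxvk0'.
Captured: group 1 = 'v'.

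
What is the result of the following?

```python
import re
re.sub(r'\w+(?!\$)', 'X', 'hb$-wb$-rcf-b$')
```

The negative lookaround is zero-width — it rules out positions where the adjacent text would match, without consuming anything.
`sub` substitutes 'X' at each match site.

'Xb$-Xb$-X-b$'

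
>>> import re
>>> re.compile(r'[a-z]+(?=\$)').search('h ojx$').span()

(2, 5)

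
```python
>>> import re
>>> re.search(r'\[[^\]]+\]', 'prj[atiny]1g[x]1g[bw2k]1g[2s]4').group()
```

'[atiny]'

`search` walks the string left to right and returns the first match it finds.
The match spans [3:10] → '[atiny]'.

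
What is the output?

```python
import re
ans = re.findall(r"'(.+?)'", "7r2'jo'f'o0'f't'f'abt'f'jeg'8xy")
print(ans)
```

['jo', 'o0', 't', 'abt', 'jeg']

The `?` after the quantifier makes it lazy — it takes as little as possible before letting the rest of the pattern try.
One capturing group, so `findall` returns just the captured substring from each match — 5 in all.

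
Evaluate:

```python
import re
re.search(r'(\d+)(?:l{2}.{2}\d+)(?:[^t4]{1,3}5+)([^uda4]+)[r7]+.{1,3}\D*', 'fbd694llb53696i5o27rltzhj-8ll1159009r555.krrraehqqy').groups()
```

The match spans [3:51] → '694llb53696i5o27rltzhj-8ll1159009r555.krrraehqqy'.
Captured: group 1 = '694', group 2 = 'o27rltzhj-8ll1159009r555.krr'.

('694', 'o27rltzhj-8ll1159009r555.krr')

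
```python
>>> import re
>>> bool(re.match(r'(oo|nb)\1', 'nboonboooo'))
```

A backreference is literal: `\1` must see the identical characters the first group matched.
With `match`, the pattern is implicitly anchored at the beginning.
Here the pattern fails at index 0, so the call returns None, and `bool(None)` is False.

False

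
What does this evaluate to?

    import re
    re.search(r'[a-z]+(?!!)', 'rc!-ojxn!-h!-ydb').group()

'r'

`(?!…)`/`(?<!…)` only lets a position through if the neighbouring text does NOT match; no characters are consumed.
The match spans [0:1] → 'r'.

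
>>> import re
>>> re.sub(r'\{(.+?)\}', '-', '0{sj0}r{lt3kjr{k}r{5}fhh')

'0-r-r-fhh'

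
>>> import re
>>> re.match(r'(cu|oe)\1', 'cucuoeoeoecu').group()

'cucu'

`\1` is not a pattern — it's the concrete string captured by group 1, re-applied verbatim.
`re.match` won't scan ahead — the pattern has to work from the very first character.
The match spans [0:4] → 'cucu'.
Captured: group 1 = 'cu'.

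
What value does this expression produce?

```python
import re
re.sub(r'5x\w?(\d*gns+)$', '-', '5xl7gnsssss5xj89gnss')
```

`sub` substitutes '-' at each match site.

'5xl7gnsssss-'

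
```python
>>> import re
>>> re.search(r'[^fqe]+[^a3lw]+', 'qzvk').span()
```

(1, 4)

Pattern: one or more of any character except [fqe]; then one or more of any character except [a3lw].
Unlike `match`, `search` isn't anchored — it looks for the pattern anywhere in the string.
The match spans [1:4] → 'zvk'.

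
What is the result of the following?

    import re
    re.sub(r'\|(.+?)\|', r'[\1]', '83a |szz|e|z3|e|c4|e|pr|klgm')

Matches: at [4:9] → '|szz|'; at [10:14] → '|z3|'; at [15:19] → '|c4|'; at [20:24] → '|pr|'.
Each match is replaced using the text its own group 1 captured.

'83a [szz]e[z3]e[c4]e[pr]klgm'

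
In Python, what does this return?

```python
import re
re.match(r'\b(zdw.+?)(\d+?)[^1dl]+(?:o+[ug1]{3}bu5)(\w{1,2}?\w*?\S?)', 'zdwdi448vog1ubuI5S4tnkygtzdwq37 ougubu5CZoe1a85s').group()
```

This matches a word boundary (`\b`, zero-width); then the literal 'zdw', then one or more of any character (lazy) (captured); then one or more of a digit (lazy) (captured); then one or more of any character except [1dl]; then one or more of the literal 'o', then exactly 3 of one of [ug1], then the literal 'bu5' (non-capturing group); then 1 to 2 of a word character (lazy), then zero or more of a word character (lazy), then optionally a non-whitespace character (captured).
A non-greedy quantifier consumes as few characters as it can — just enough that the remainder of the pattern still matches from where it stops; whatever follows it matches normally.
`re.match` won't scan ahead — the pattern has to work from the very first character.
The match spans [0:41] → 'zdwdi448vog1ubuI5S4tnkygtzdwq37 ougubu5CZ'.
Captured: group 1 = 'zdwdi448vog1ubuI5S4tnkygtzdwq', group 2 = '3', group 3 = 'CZ'.

'zdwdi448vog1ubuI5S4tnkygtzdwq37 ougubu5CZ'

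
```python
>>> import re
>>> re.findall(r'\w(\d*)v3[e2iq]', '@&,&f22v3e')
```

Pattern: a word character; then zero or more of a digit (captured); then the literal 'v3', then one of [e2iq].
Walking the string: at [4:10] match 'f22v3e', group 1 = '22'.
`findall` collects group 1 from the one match (1 total).

['22']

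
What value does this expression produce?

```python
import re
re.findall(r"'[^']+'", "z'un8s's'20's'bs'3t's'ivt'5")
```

["'un8s'", "'20'", "'bs'", "'s'"]

`findall` yields the raw match text (4 of them) because the pattern has no groups.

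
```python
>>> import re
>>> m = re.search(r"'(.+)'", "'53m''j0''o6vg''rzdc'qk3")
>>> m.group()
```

The match spans [0:21] → "'53m''j0''o6vg''rzdc'".

"'53m''j0''o6vg''rzdc'"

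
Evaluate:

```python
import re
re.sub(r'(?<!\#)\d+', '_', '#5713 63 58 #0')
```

Because the assertion is negative and zero-width, positions next to the forbidden text are skipped.
Matches: at [2:5] → '713'; at [6:8] → '63'; at [9:11] → '58'.
`sub` substitutes '_' at each match site.

'#5_ _ _ #0'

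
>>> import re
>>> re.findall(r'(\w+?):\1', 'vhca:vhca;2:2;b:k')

['vhca', '2']

The backreference `\1` re-matches whatever the first group consumed, character for character.
Scanning left to right: at [0:9] match 'vhca:vhca', group 1 = 'vhca'; at [10:13] match '2:2', group 1 = '2'.
With a single group, `findall` returns only what that group captured — 2 items.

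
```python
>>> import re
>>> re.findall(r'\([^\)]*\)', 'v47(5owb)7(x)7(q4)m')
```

['(5owb)', '(x)', '(q4)']

`findall` yields the raw match text (3 of them) because the pattern has no groups.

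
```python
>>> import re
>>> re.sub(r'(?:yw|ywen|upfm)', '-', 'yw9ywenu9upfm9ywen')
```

Alternation isn't longest-match — the leftmost alternative that fits at this position is chosen.
Matches: at [0:2] → 'yw'; at [3:5] → 'yw'; at [9:13] → 'upfm'; at [14:16] → 'yw'.
Every occurrence is swapped for '-'.

'-9-enu9-9-en'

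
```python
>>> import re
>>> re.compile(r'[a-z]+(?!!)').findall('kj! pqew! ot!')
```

['k', 'pqe', 'o']

The negative lookahead/lookbehind blocks any match where the forbidden context is present.
Scanning left to right: at [0:1] → 'k'; at [4:7] → 'pqe'; at [10:11] → 'o'.
No capturing groups, so `findall` returns the 3 full match strings.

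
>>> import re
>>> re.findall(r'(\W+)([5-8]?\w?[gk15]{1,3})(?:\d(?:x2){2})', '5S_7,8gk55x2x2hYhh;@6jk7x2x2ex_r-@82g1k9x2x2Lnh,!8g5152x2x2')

[(',', '8gk5'), (';@', '6jk'), ('-@', '82g1k'), (',!', '8g515')]

This matches one or more of a non-word character (captured); then optionally a character in [5-8], then optionally a word character, then 1 to 3 of one of [gk15] (captured); then a digit, then the literal 'x2' repeated 2 times (non-capturing group).
Scanning left to right: at [4:14] match ',8gk55x2x2', groups = (',', '8gk5'); at [18:28] match ';@6jk7x2x2', groups = (';@', '6jk'); at [32:44] match '-@82g1k9x2x2', groups = ('-@', '82g1k'); at [47:59] match ',!8g5152x2x2', groups = (',!', '8g515').
Multiple groups make `findall` return tuples — one 2-tuple for each match.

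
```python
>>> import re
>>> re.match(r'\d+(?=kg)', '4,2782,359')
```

The lookaround is zero-width — it requires the adjacent text to match without consuming it, so the asserted text isn't part of the match.
With `match`, the pattern is implicitly anchored at the beginning.
Here position 0 doesn't satisfy it, so the call returns None.

None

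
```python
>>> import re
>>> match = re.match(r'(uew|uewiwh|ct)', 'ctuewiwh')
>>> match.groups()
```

('ct',)

With `match`, the pattern is implicitly anchored at the beginning.
The match spans [0:2] → 'ct'.
Captured: group 1 = 'ct'.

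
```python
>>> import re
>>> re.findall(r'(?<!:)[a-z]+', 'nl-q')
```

['nl', 'q']

Because the assertion is negative and zero-width, positions next to the forbidden text are skipped.
Scanning left to right: at [0:2] → 'nl'; at [3:4] → 'q'.
No capturing groups, so `findall` returns the 2 full match strings.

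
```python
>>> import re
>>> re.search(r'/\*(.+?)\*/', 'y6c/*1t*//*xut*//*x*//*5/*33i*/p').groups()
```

('1t',)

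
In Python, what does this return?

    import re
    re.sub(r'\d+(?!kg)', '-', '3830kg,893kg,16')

'-0kg,-3kg,-'

The negative lookahead/lookbehind blocks any match where the forbidden context is present.
Matches: at [0:3] → '383'; at [7:9] → '89'; at [13:15] → '16'.
Each match is replaced by '-'.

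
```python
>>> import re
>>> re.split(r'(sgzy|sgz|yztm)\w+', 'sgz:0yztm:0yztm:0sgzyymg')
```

Branches in `(...|...)` are attempted left-to-right; the first branch that allows the whole pattern to succeed is taken.
Matches to split on: at [17:24] → 'sgzyymg'.
With a capturing group present, the delimiter's captured portion is kept in the result list.

['sgz:0yztm:0yztm:0', 'sgzy', '']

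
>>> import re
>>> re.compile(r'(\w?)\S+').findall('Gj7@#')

['G']

The pattern matches optionally a word character (captured); then one or more of a non-whitespace character.
Matches: at [0:5] match 'Gj7@#', group 1 = 'G'.
Because there's exactly one group, `findall` drops the full match and keeps group 1 from the one hit.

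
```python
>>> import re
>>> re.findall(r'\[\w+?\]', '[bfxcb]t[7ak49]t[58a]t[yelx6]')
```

Scanning left to right: at [0:7] → '[bfxcb]'; at [8:15] → '[7ak49]'; at [16:21] → '[58a]'; at [22:29] → '[yelx6]'.
No capturing groups, so `findall` returns the 4 full match strings.

['[bfxcb]', '[7ak49]', '[58a]', '[yelx6]']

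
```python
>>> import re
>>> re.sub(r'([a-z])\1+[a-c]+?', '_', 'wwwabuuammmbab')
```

`\1` has to match the exact text group 1 already captured.
Every occurrence is swapped for '_'.

'_b__ab'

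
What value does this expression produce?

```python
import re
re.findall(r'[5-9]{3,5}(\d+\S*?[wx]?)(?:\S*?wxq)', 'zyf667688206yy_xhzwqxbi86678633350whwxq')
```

['8206']

This matches 3 to 5 of a character in [5-9]; then one or more of a digit, then zero or more of a non-whitespace character (lazy), then optionally one of [wx] (captured); then zero or more of a non-whitespace character (lazy), then the literal 'wxq' (non-capturing group).
With the lazy modifier that quantifier settles for the fewest repetitions that let the rest of the pattern succeed (the atoms after it are unaffected and can still be greedy).
Matches: at [3:39] match '667688206yy_xhzwqxbi86678633350whwxq', group 1 = '8206'.
With a single group, `findall` returns only what that group captured — 1 item.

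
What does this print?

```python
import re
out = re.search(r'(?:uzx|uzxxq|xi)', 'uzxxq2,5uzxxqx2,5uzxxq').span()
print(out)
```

Alternation isn't longest-match — the leftmost alternative that fits at this position is chosen.
Unlike `match`, `search` isn't anchored — it looks for the pattern anywhere in the string.
The match spans [0:3] → 'uzx'.

(0, 3)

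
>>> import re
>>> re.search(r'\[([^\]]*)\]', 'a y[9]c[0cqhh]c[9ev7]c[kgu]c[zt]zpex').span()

(3, 6)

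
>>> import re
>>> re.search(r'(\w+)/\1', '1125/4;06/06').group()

'06/06'

The backreference `\1` re-matches whatever the first group consumed, character for character.
`re.search` scans for the first position where the pattern succeeds.
The match spans [7:12] → '06/06'.
Captured: group 1 = '06'.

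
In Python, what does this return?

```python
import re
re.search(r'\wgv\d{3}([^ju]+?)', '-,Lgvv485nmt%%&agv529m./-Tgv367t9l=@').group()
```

Pattern: a word character, then the literal 'gv', then exactly 3 of a digit; then one or more of any character except [ju] (lazy) (captured).
`re.search` scans for the first position where the pattern succeeds.
The match spans [15:22] → 'agv529m'.
Captured: group 1 = 'm'.

'agv529m'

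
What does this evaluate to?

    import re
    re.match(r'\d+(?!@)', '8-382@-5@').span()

(0, 1)

The negative lookahead/lookbehind blocks any match where the forbidden context is present.
`re.match` won't scan ahead — the pattern has to work from the very first character.
The match spans [0:1] → '8'.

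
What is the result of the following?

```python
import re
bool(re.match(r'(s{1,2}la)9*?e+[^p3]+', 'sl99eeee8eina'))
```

False

Pattern: 1 to 2 of a literal 's', then the literal 'la' (captured); then zero or more of the literal '9' (lazy), then one or more of a literal 'e'; then one or more of any character except [p3].
`match` is anchored at position 0; if the pattern doesn't fit there, it returns None.
Here the pattern fails at index 0, so the call returns None, and `bool(None)` is False.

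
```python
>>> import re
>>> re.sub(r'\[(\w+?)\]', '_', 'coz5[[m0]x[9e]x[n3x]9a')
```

'coz5[_x_x_9a'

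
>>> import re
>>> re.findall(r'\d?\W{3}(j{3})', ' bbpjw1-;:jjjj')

['jjj']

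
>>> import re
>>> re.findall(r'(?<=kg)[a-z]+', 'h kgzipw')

Lookahead/lookbehind check context without consuming it, so the matched span excludes the asserted characters.
Walking the string: at [4:8] → 'zipw'.
No capturing groups, so `findall` returns the 1 full match string.

['zipw']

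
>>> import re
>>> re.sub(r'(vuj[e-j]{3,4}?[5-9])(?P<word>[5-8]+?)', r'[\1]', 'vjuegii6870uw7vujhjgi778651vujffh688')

The pattern matches the literal 'vuj', then 3 to 4 of a character in [e-j] (lazy), then a character in [5-9] (captured); then one or more of a character in [5-8] (lazy) (captured as 'word').
Matches: at [14:23] → 'vujhjgi77'; at [27:35] → 'vujffh68'.
`\1` in the replacement pulls in group 1's text for each match.

'vjuegii6870uw7[vujhjgi7]8651[vujffh6]8'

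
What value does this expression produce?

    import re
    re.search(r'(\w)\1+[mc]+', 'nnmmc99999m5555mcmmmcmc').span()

(0, 5)

A backreference is literal: `\1` must see the identical characters the first group matched.
`re.search` tries every starting position until one works.
The match spans [0:5] → 'nnmmc'.
Captured: group 1 = 'n'.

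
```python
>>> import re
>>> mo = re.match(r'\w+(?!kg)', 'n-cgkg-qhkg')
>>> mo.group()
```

'n'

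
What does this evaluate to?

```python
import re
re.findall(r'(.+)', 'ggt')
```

['ggt']

This matches one or more of any character (captured).
Scanning left to right: at [0:3] match 'ggt', group 1 = 'ggt'.
With a single group, `findall` returns only what that group captured — 1 item.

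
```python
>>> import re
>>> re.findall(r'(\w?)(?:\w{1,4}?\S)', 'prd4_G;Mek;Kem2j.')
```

This matches optionally a word character (captured); then 1 to 4 of a word character (lazy), then a non-whitespace character (non-capturing group).
A non-greedy quantifier consumes as few characters as it can — just enough that the remainder of the pattern still matches from where it stops; whatever follows it matches normally.
Matches: at [0:3] match 'prd', group 1 = 'p'; at [3:6] match '4_G', group 1 = '4'; at [7:10] match 'Mek', group 1 = 'M'; at [11:14] match 'Kem', group 1 = 'K'; at [14:17] match '2j.', group 1 = '2'.
Because there's exactly one group, `findall` drops the full match and keeps group 1 from each hit.

['p', '4', 'M', 'K', '2']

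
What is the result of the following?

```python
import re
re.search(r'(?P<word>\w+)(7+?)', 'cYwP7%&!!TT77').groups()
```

Pattern: one or more of a word character (captured as 'word'); then one or more of a literal '7' (lazy) (captured).
Unlike `match`, `search` isn't anchored — it looks for the pattern anywhere in the string.
The match spans [0:5] → 'cYwP7'.
Captured: group 1 = 'cYwP', group 2 = '7'.

('cYwP', '7')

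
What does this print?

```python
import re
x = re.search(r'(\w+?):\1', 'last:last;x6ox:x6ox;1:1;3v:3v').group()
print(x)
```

last:last

The backreference `\1` re-matches whatever the first group consumed, character for character.
`re.search` tries every starting position until one works.
The match spans [0:9] → 'last:last'.
Captured: group 1 = 'last'.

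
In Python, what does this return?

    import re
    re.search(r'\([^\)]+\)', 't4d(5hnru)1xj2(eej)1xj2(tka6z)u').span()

(3, 10)

The match spans [3:10] → '(5hnru)'.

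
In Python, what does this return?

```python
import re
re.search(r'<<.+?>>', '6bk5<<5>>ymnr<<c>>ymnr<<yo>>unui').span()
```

(4, 9)

`re.search` tries every starting position until one works.
The match spans [4:9] → '<<5>>'.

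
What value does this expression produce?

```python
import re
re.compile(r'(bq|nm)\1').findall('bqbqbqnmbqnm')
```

['bq']

After group 1 captures some text, `\1` only succeeds where that same text appears again.
With a single group, `findall` returns only what that group captured — 1 item.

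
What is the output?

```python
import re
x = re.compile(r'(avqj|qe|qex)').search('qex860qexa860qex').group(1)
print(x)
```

The match spans [0:2] → 'qe'.
Captured: group 1 = 'qe'.

qe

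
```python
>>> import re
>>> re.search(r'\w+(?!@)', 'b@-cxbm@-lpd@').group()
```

'cxb'

The negative lookaround is zero-width — it rules out positions where the adjacent text would match, without consuming anything.
The match spans [3:6] → 'cxb'.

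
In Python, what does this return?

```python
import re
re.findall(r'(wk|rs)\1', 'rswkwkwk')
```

['wk']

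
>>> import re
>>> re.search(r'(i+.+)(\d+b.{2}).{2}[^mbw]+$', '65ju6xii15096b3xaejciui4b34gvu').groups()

This matches one or more of the literal 'i', then one or more of any character (captured); then one or more of a digit, then a literal 'b', then exactly 2 of any character (captured); then exactly 2 of any character, then one or more of any character except [mbw]; then anchored at the end.
`search` walks the string left to right and returns the first match it finds.
The match spans [6:30] → 'ii15096b3xaejciui4b34gvu'.
Captured: group 1 = 'ii15096b3xaejciui', group 2 = '4b34'.

('ii15096b3xaejciui', '4b34')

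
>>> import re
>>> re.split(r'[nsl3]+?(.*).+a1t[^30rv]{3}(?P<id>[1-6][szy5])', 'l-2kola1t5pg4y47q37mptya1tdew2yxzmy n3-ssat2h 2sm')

The pattern matches one or more of one of [nsl3] (lazy); then zero or more of any character (captured); then one or more of any character, then the literal 'a1t', then exactly 3 of any character except [30rv]; then a character in [1-6], then one of [szy5] (captured as 'id').
Matches to split on: at [0:31] → 'l-2kola1t5pg4y47q37mptya1tdew2y'.
The group in the pattern means `split` returns the separators' captures alongside the pieces.

['', '-2kola1t5pg4y47q37mpt', '2y', 'xzmy n3-ssat2h 2sm']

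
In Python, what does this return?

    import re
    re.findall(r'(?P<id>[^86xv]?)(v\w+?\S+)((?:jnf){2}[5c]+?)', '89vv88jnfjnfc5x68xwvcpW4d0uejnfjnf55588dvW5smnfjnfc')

[('9', 'vv88jnfjnfc5x68xwvcpW4d0ue', 'jnfjnf5')]

The pattern matches optionally any character except [86xv] (captured as 'id'); then a literal 'v', then one or more of a word character (lazy), then one or more of a non-whitespace character (captured); then the literal 'jnf' repeated 2 times, then one or more of one of [5c] (lazy) (captured).
The `?` after the quantifier makes it lazy — it takes as little as possible before letting the rest of the pattern try.
Matches: at [1:35] match '9vv88jnfjnfc5x68xwvcpW4d0uejnfjnf5', groups = ('9', 'vv88jnfjnfc5x68xwvcpW4d0ue', 'jnfjnf5').
`findall` packs the 3 group values into a tuple for every match.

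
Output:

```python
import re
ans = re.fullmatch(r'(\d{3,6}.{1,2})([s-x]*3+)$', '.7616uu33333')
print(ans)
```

None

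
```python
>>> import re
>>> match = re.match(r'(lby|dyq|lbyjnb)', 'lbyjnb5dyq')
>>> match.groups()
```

('lby',)

`|` is ordered: at each position the engine commits to the first alternative that works.
With `match`, the pattern is implicitly anchored at the beginning.
The match spans [0:3] → 'lby'.
Captured: group 1 = 'lby'.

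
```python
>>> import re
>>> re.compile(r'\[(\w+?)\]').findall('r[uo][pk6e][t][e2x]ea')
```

Scanning left to right: at [1:5] match '[uo]', group 1 = 'uo'; at [5:11] match '[pk6e]', group 1 = 'pk6e'; at [11:14] match '[t]', group 1 = 't'; at [14:19] match '[e2x]', group 1 = 'e2x'.
`findall` collects group 1 from each match (4 total).

['uo', 'pk6e', 't', 'e2x']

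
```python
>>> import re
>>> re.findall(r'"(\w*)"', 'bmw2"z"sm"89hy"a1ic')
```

['z', '89hy']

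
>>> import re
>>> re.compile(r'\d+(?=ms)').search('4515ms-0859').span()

(0, 4)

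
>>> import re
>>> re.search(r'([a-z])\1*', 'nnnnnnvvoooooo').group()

The backreference `\1` re-matches whatever the first group consumed, character for character.
`re.search` scans for the first position where the pattern succeeds.
The match spans [0:6] → 'nnnnnn'.
Captured: group 1 = 'n'.

'nnnnnn'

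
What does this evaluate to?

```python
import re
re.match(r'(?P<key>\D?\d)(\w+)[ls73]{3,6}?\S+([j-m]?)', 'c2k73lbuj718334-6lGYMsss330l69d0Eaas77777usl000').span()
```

With `match`, the pattern is implicitly anchored at the beginning.
The match spans [0:47] → 'c2k73lbuj718334-6lGYMsss330l69d0Eaas77777usl000'.

(0, 47)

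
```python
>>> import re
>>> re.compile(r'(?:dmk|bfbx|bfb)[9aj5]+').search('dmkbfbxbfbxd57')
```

None

`search` walks the string left to right and returns the first match it finds.
Here nothing in the string fits, so the call returns None.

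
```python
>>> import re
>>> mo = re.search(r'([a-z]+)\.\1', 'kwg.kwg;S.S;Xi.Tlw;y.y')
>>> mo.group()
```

A backreference is literal: `\1` must see the identical characters the first group matched.
`re.search` tries every starting position until one works.
The match spans [0:7] → 'kwg.kwg'.
Captured: group 1 = 'kwg'.

'kwg.kwg'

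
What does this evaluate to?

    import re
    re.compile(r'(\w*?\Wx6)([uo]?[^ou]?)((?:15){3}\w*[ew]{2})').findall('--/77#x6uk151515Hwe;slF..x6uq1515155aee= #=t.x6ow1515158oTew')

[('77#x6', 'uk', '151515Hwe'), ('.x6', 'uq', '1515155aee'), ('t.x6', 'ow', '1515158oTew')]

Multiple groups make `findall` return tuples — one 3-tuple for each match.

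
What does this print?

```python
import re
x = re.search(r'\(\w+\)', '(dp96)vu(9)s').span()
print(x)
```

(0, 6)

The match spans [0:6] → '(dp96)'.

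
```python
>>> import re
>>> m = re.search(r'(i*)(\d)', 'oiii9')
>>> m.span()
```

(1, 5)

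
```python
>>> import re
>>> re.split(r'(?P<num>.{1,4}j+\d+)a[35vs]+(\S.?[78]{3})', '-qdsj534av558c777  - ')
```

['', '-qdsj534', '8c777', '  - ']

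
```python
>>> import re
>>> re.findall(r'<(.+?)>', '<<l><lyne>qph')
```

['<l', 'lyne']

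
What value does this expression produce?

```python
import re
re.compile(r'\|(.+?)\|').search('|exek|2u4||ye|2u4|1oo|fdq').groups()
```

('exek',)

The match spans [0:6] → '|exek|'.
Captured: group 1 = 'exek'.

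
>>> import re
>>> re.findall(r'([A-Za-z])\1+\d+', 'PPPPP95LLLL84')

['P', 'L']

`\1` has to match the exact text group 1 already captured.
Matches: at [0:7] match 'PPPPP95', group 1 = 'P'; at [7:13] match 'LLLL84', group 1 = 'L'.
With a single group, `findall` returns only what that group captured — 2 items.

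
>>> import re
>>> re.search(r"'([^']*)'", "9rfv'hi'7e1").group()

The match spans [4:8] → "'hi'".

"'hi'"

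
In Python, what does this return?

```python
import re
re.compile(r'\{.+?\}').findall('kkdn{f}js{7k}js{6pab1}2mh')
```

['{f}', '{7k}', '{6pab1}']

With the lazy modifier that quantifier settles for the fewest repetitions that let the rest of the pattern succeed (the atoms after it are unaffected and can still be greedy).
Scanning left to right: at [4:7] → '{f}'; at [9:13] → '{7k}'; at [15:22] → '{6pab1}'.
No capturing groups, so `findall` returns the 3 full match strings.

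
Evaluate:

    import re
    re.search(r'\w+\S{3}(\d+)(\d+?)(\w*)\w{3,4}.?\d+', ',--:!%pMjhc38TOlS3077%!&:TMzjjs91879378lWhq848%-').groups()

('3', '8', 'TOlS')

Pattern: one or more of a word character, then exactly 3 of a non-whitespace character; then one or more of a digit (captured); then one or more of a digit (lazy) (captured); then zero or more of a word character (captured); then 3 to 4 of a word character, then optionally any character, then one or more of a digit.
Unlike `match`, `search` isn't anchored — it looks for the pattern anywhere in the string.
The match spans [6:21] → 'pMjhc38TOlS3077'.
Captured: group 1 = '3', group 2 = '8', group 3 = 'TOlS'.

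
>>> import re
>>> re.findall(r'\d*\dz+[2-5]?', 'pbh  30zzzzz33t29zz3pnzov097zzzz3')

This matches zero or more of a digit, then a digit; then one or more of the literal 'z', then optionally a character in [2-5].
Scanning left to right: at [5:13] → '30zzzzz3'; at [15:20] → '29zz3'; at [25:33] → '097zzzz3'.
No capturing groups, so `findall` returns the 3 full match strings.

['30zzzzz3', '29zz3', '097zzzz3']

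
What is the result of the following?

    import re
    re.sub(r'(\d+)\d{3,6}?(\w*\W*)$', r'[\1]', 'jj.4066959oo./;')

'jj.[4066]'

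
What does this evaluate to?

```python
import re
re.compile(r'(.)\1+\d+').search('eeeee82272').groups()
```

('e',)

`\1` is not a pattern — it's the concrete string captured by group 1, re-applied verbatim.
`search` walks the string left to right and returns the first match it finds.
The match spans [0:10] → 'eeeee82272'.
Captured: group 1 = 'e'.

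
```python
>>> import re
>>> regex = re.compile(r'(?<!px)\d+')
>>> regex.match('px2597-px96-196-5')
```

The negative lookaround is zero-width — it rules out positions where the adjacent text would match, without consuming anything.
`re.match` won't scan ahead — the pattern has to work from the very first character.
Here the string doesn't start with a match, so the call returns None.

None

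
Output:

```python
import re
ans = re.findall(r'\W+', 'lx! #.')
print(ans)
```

The pattern matches one or more of a non-word character.
Matches: at [2:6] → '! #.'.
Since nothing is captured, `findall` lists the 1 matched substring directly.

['! #.']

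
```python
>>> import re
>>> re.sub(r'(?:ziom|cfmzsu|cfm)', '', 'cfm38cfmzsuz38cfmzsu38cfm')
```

'38z3838'

The regex engine tests alternatives in the order written; an earlier branch that matches wins even if a later one would match more.
Matches: at [0:3] → 'cfm'; at [5:11] → 'cfmzsu'; at [14:20] → 'cfmzsu'; at [22:25] → 'cfm'.
`sub` substitutes '' at each match site.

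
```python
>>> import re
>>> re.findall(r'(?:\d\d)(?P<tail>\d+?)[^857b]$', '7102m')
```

The pattern matches a digit, then a digit (non-capturing group); then one or more of a digit (lazy) (captured as 'tail'); then any character except [857b]; then anchored at the end.
Scanning left to right: at [0:5] match '7102m', group 1 = '02'.
Because there's exactly one group, `findall` drops the full match and keeps group 1 from the one hit.

['02']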